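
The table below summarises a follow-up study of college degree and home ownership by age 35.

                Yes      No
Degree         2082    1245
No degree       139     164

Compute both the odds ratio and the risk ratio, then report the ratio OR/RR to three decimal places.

Cells: a = 2082, b = 1245, c = 139, d = 164.
OR = (2082·164)/(1245·139) = 341448/173055 = 1.97306
Risk in exposed = 2082/3327 = 0.62579; risk in unexposed = 139/303 = 0.45875; RR = 1.36413
OR/RR = 1.97306 / 1.36413 = 1.44639
The outcome is not rare, so the OR lies further from 1 than the RR.

1.446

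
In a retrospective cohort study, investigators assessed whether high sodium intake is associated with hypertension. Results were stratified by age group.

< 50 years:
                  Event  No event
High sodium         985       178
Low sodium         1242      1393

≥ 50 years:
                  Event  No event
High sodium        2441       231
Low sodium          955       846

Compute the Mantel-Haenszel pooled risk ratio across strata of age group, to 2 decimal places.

RR_MH = Σ(aᵢ·n₀ᵢ/nᵢ) / Σ(cᵢ·n₁ᵢ/nᵢ), with n₁ᵢ = aᵢ+bᵢ (exposed), n₀ᵢ = cᵢ+dᵢ (unexposed), nᵢ = n₁ᵢ+n₀ᵢ.
Stratum 1 (< 50 years): n₁ = 1163, n₀ = 2635, n = 3798; a·n₀/n = 985·2635/3798 = 683.3794; c·n₁/n = 1242·1163/3798 = 380.3175
Stratum 2 (≥ 50 years): n₁ = 2672, n₀ = 1801, n = 4473; a·n₀/n = 2441·1801/4473 = 982.8395; c·n₁/n = 955·2672/4473 = 570.4807
RR_MH = (683.3794 + 982.8395) / (380.3175 + 570.4807) = 1666.2189 / 950.7982 = 1.75244

1.75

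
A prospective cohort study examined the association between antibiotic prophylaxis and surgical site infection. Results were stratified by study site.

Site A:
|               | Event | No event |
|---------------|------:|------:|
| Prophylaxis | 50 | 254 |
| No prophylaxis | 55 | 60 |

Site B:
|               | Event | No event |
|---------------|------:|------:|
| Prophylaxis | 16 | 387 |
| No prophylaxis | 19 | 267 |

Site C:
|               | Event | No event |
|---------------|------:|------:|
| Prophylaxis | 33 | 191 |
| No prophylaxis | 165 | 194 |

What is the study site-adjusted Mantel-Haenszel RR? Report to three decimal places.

0.356

RR_MH = Σ(aᵢ·n₀ᵢ/nᵢ) / Σ(cᵢ·n₁ᵢ/nᵢ), with n₁ᵢ = aᵢ+bᵢ (exposed), n₀ᵢ = cᵢ+dᵢ (unexposed), nᵢ = n₁ᵢ+n₀ᵢ.
Stratum 1 (Site A): n₁ = 304, n₀ = 115, n = 419; a·n₀/n = 50·115/419 = 13.7232; c·n₁/n = 55·304/419 = 39.9045
Stratum 2 (Site B): n₁ = 403, n₀ = 286, n = 689; a·n₀/n = 16·286/689 = 6.6415; c·n₁/n = 19·403/689 = 11.1132
Stratum 3 (Site C): n₁ = 224, n₀ = 359, n = 583; a·n₀/n = 33·359/583 = 20.3208; c·n₁/n = 165·224/583 = 63.3962
RR_MH = (13.7232 + 6.6415 + 20.3208) / (39.9045 + 11.1132 + 63.3962) = 40.6854 / 114.4140 = 0.35560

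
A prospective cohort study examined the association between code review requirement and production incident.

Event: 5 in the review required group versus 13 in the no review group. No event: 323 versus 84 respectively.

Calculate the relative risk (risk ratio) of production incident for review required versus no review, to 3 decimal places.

From the description: a = 5, b = 323, c = 13, d = 84.
Risk in exposed = 5/328 = 0.01524; risk in unexposed = 13/97 = 0.13402.
RR = 0.01524 / 0.13402 = 0.11374
The risk is 89% lower among the exposed than among the unexposed.

0.114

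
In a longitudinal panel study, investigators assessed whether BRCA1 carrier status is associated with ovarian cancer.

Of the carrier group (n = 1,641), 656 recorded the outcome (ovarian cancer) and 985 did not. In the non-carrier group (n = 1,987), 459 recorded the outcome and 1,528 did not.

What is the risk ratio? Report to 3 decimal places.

1.731

From the description: a = 656, b = 985, c = 459, d = 1528.
Risk in exposed = 656/1641 = 0.39976; risk in unexposed = 459/1987 = 0.23100.
RR = 0.39976 / 0.23100 = 1.73054
The risk among the exposed is 1.73 times that among the unexposed.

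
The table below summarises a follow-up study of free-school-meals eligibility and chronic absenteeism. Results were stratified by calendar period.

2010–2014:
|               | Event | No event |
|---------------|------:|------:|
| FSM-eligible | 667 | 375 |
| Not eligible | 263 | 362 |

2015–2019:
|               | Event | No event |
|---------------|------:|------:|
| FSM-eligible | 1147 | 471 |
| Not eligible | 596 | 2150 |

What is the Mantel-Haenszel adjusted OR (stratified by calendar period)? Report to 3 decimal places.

5.749

OR_MH = Σ(aᵢdᵢ/nᵢ) / Σ(bᵢcᵢ/nᵢ), where nᵢ is the stratum total.
Stratum 1 (2010–2014): n = 1667; a·d/n = 667·362/1667 = 144.8434; b·c/n = 375·263/1667 = 59.1632
Stratum 2 (2015–2019): n = 4364; a·d/n = 1147·2150/4364 = 565.0894; b·c/n = 471·596/4364 = 64.3254
OR_MH = (144.8434 + 565.0894) / (59.1632 + 64.3254) = 709.9328 / 123.4886 = 5.74898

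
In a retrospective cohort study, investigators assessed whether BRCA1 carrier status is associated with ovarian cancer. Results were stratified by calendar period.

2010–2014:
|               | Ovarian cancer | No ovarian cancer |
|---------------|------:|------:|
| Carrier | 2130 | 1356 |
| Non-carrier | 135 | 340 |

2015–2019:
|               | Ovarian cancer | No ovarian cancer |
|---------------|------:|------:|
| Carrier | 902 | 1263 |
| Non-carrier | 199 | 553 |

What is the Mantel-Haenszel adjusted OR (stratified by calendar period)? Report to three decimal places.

OR_MH = Σ(aᵢdᵢ/nᵢ) / Σ(bᵢcᵢ/nᵢ), where nᵢ is the stratum total.
Stratum 1 (2010–2014): n = 3961; a·d/n = 2130·340/3961 = 182.8326; b·c/n = 1356·135/3961 = 46.2156
Stratum 2 (2015–2019): n = 2917; a·d/n = 902·553/2917 = 170.9997; b·c/n = 1263·199/2917 = 86.1628
OR_MH = (182.8326 + 170.9997) / (46.2156 + 86.1628) = 353.8323 / 132.3784 = 2.67288

2.673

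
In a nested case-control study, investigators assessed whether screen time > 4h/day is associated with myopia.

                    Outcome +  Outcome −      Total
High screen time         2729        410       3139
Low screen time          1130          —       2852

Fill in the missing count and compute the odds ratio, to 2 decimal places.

10.14

The missing cell is in the unexposed row: 2852 − 1130 = 1722.
So a = 2729, b = 410, c = 1130, d = 1722.
OR = (a·d)/(b·c) = (2729 × 1722) / (410 × 1130) = 4699338 / 463300 = 10.14319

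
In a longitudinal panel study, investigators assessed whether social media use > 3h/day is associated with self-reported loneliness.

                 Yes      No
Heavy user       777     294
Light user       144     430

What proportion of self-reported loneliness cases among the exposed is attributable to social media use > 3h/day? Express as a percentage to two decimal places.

65.42

Cells: a = 777, b = 294, c = 144, d = 430.
Risk in exposed = 777/1071 = 0.72549; risk in unexposed = 144/574 = 0.25087.
RR = 0.72549/0.25087 = 2.89188
AR% = (RR − 1)/RR × 100 = (2.89188 − 1)/2.89188 × 100 = 65.4205%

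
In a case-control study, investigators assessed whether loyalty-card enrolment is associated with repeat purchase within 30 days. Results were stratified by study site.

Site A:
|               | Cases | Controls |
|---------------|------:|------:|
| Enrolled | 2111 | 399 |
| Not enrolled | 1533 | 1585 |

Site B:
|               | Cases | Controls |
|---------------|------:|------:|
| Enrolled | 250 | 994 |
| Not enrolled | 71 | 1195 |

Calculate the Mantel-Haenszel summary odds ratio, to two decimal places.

5.22

OR_MH = Σ(aᵢdᵢ/nᵢ) / Σ(bᵢcᵢ/nᵢ), where nᵢ is the stratum total.
Stratum 1 (Site A): n = 5628; a·d/n = 2111·1585/5628 = 594.5158; b·c/n = 399·1533/5628 = 108.6828
Stratum 2 (Site B): n = 2510; a·d/n = 250·1195/2510 = 119.0239; b·c/n = 994·71/2510 = 28.1171
OR_MH = (594.5158 + 119.0239) / (108.6828 + 28.1171) = 713.5397 / 136.8000 = 5.21593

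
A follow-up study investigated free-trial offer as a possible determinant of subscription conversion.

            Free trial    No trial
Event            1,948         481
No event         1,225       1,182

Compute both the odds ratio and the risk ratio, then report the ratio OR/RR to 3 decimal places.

Reading the table with exposure as columns: a = 1948 (Free trial, case), b = 1225 (Free trial, non-case), c = 481 (No trial, case), d = 1182.
OR = (1948·1182)/(1225·481) = 2302536/589225 = 3.90774
Risk in exposed = 1948/3173 = 0.61393; risk in unexposed = 481/1663 = 0.28924; RR = 2.12259
OR/RR = 3.90774 / 2.12259 = 1.84102
The outcome is not rare, so the OR lies further from 1 than the RR.

1.841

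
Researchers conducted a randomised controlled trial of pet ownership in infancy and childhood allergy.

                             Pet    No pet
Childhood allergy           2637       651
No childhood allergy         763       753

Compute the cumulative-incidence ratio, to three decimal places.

Reading the table with exposure as columns: a = 2637 (Pet, case), b = 763 (Pet, non-case), c = 651 (No pet, case), d = 753.
Risk in exposed = 2637/3400 = 0.77559; risk in unexposed = 651/1404 = 0.46368.
RR = 0.77559 / 0.46368 = 1.67270
The risk among the exposed is 1.67 times that among the unexposed.

1.673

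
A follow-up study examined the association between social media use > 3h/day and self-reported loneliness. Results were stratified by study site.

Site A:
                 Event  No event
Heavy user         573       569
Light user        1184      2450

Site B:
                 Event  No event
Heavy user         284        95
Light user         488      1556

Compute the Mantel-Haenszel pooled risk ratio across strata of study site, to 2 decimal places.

1.88

RR_MH = Σ(aᵢ·n₀ᵢ/nᵢ) / Σ(cᵢ·n₁ᵢ/nᵢ), with n₁ᵢ = aᵢ+bᵢ (exposed), n₀ᵢ = cᵢ+dᵢ (unexposed), nᵢ = n₁ᵢ+n₀ᵢ.
Stratum 1 (Site A): n₁ = 1142, n₀ = 3634, n = 4776; a·n₀/n = 573·3634/4776 = 435.9887; c·n₁/n = 1184·1142/4776 = 283.1089
Stratum 2 (Site B): n₁ = 379, n₀ = 2044, n = 2423; a·n₀/n = 284·2044/2423 = 239.5774; c·n₁/n = 488·379/2423 = 76.3318
RR_MH = (435.9887 + 239.5774) / (283.1089 + 76.3318) = 675.5661 / 359.4407 = 1.87949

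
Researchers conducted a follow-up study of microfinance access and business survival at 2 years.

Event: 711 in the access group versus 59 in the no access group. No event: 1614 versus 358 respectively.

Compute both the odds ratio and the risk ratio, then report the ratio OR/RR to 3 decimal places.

1.237

From the description: a = 711, b = 1614, c = 59, d = 358.
OR = (711·358)/(1614·59) = 254538/95226 = 2.67299
Risk in exposed = 711/2325 = 0.30581; risk in unexposed = 59/417 = 0.14149; RR = 2.16138
OR/RR = 2.67299 / 2.16138 = 1.23671
The outcome is not rare, so the OR lies further from 1 than the RR.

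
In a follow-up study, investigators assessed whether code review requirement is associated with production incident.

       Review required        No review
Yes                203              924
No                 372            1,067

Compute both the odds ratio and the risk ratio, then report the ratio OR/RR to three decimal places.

Reading the table with exposure as columns: a = 203 (Review required, case), b = 372 (Review required, non-case), c = 924 (No review, case), d = 1067.
OR = (203·1067)/(372·924) = 216601/343728 = 0.63015
Risk in exposed = 203/575 = 0.35304; risk in unexposed = 924/1991 = 0.46409; RR = 0.76072
OR/RR = 0.63015 / 0.76072 = 0.82836
The outcome is not rare, so the OR lies further from 1 than the RR.

0.828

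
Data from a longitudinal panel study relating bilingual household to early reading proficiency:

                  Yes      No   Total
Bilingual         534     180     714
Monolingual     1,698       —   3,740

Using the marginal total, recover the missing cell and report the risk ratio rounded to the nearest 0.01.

1.65

The missing cell is in the unexposed row: 3740 − 1698 = 2042.
So a = 534, b = 180, c = 1698, d = 2042.
RR = [a/(a+b)] / [c/(c+d)] = (534/714) / (1698/3740) = 0.74790/0.45401 = 1.64732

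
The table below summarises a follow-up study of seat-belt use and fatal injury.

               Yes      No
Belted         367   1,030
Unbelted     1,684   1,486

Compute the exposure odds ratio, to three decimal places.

0.314

Cells: a = 367, b = 1030, c = 1684, d = 1486.
OR = (a·d)/(b·c) = (367 × 1486) / (1030 × 1684) = 545362 / 1734520 = 0.31442
Exposure is associated with lower odds of fatal injury (OR = 0.31 < 1).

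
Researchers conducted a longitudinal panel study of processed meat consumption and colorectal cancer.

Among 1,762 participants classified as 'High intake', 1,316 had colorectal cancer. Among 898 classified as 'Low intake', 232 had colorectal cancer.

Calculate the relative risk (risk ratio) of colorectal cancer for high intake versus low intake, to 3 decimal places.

2.891

From the description: a = 1316, b = 446, c = 232, d = 666.
Risk in exposed = 1316/1762 = 0.74688; risk in unexposed = 232/898 = 0.25835.
RR = 0.74688 / 0.25835 = 2.89094
The risk among the exposed is 2.89 times that among the unexposed.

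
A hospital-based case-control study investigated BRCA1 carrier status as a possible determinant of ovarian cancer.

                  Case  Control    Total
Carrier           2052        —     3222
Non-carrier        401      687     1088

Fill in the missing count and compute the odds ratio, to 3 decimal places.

3.005

The missing cell is in the exposed row: 3222 − 2052 = 1170.
So a = 2052, b = 1170, c = 401, d = 687.
OR = (a·d)/(b·c) = (2052 × 687) / (1170 × 401) = 1409724 / 469170 = 3.00472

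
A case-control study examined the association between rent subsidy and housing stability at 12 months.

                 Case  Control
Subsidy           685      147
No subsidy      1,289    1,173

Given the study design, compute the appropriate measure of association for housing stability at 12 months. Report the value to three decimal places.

Cells: a = 685, b = 147, c = 1289, d = 1173.
This is a case-control study: participants were sampled on outcome status, so risks in the source population cannot be estimated directly — relative risk is not valid here. The odds ratio is the appropriate measure.
OR = (a·d)/(b·c) = (685 × 1173) / (147 × 1289) = 803505 / 189483 = 4.24051

4.241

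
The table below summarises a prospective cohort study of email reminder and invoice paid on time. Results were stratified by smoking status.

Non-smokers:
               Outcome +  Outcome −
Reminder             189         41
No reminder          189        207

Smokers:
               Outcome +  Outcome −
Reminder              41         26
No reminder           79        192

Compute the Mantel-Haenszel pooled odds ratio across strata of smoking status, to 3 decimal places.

OR_MH = Σ(aᵢdᵢ/nᵢ) / Σ(bᵢcᵢ/nᵢ), where nᵢ is the stratum total.
Stratum 1 (Non-smokers): n = 626; a·d/n = 189·207/626 = 62.4968; b·c/n = 41·189/626 = 12.3786
Stratum 2 (Smokers): n = 338; a·d/n = 41·192/338 = 23.2899; b·c/n = 26·79/338 = 6.0769
OR_MH = (62.4968 + 23.2899) / (12.3786 + 6.0769) = 85.7867 / 18.4555 = 4.64830

4.648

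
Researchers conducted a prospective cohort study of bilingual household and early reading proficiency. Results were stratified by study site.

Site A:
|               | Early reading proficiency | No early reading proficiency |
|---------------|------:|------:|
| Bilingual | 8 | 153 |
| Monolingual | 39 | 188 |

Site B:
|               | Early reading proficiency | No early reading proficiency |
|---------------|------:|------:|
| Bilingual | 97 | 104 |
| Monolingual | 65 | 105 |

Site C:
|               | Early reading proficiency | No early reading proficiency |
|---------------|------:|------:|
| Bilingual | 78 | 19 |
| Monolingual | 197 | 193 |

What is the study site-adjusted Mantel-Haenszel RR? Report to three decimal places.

RR_MH = Σ(aᵢ·n₀ᵢ/nᵢ) / Σ(cᵢ·n₁ᵢ/nᵢ), with n₁ᵢ = aᵢ+bᵢ (exposed), n₀ᵢ = cᵢ+dᵢ (unexposed), nᵢ = n₁ᵢ+n₀ᵢ.
Stratum 1 (Site A): n₁ = 161, n₀ = 227, n = 388; a·n₀/n = 8·227/388 = 4.6804; c·n₁/n = 39·161/388 = 16.1830
Stratum 2 (Site B): n₁ = 201, n₀ = 170, n = 371; a·n₀/n = 97·170/371 = 44.4474; c·n₁/n = 65·201/371 = 35.2156
Stratum 3 (Site C): n₁ = 97, n₀ = 390, n = 487; a·n₀/n = 78·390/487 = 62.4641; c·n₁/n = 197·97/487 = 39.2382
RR_MH = (4.6804 + 44.4474 + 62.4641) / (16.1830 + 35.2156 + 39.2382) = 111.5919 / 90.6368 = 1.23120

1.231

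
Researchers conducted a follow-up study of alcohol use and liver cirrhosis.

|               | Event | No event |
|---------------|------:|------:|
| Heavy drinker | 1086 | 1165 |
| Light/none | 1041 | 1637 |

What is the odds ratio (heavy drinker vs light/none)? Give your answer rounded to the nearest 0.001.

Cells: a = 1086, b = 1165, c = 1041, d = 1637.
OR = (a·d)/(b·c) = (1086 × 1637) / (1165 × 1041) = 1777782 / 1212765 = 1.46589
The odds of liver cirrhosis are about 1.47 times as high in the heavy drinker group.

1.466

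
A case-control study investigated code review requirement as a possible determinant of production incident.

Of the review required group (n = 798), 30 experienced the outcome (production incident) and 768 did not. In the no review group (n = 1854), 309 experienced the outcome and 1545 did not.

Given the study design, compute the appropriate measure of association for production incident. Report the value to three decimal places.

From the description: a = 30, b = 768, c = 309, d = 1545.
This is a case-control study: participants were sampled on outcome status, so risks in the source population cannot be estimated directly — relative risk is not valid here. The odds ratio is the appropriate measure.
OR = (a·d)/(b·c) = (30 × 1545) / (768 × 309) = 46350 / 237312 = 0.19531

0.195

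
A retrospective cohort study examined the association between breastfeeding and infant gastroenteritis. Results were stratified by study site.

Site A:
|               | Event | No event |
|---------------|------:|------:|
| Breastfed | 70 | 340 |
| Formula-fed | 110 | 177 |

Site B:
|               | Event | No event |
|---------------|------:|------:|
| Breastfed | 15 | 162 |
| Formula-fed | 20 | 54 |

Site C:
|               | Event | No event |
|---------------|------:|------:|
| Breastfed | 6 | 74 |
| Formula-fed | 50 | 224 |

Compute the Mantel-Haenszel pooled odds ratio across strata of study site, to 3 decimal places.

OR_MH = Σ(aᵢdᵢ/nᵢ) / Σ(bᵢcᵢ/nᵢ), where nᵢ is the stratum total.
Stratum 1 (Site A): n = 697; a·d/n = 70·177/697 = 17.7762; b·c/n = 340·110/697 = 53.6585
Stratum 2 (Site B): n = 251; a·d/n = 15·54/251 = 3.2271; b·c/n = 162·20/251 = 12.9084
Stratum 3 (Site C): n = 354; a·d/n = 6·224/354 = 3.7966; b·c/n = 74·50/354 = 10.4520
OR_MH = (17.7762 + 3.2271 + 3.7966) / (53.6585 + 12.9084 + 10.4520) = 24.7999 / 77.0189 = 0.32200

0.322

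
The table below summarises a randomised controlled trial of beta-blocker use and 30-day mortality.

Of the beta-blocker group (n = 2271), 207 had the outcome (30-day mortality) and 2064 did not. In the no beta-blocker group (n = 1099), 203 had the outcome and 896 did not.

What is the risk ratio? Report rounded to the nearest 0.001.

From the description: a = 207, b = 2064, c = 203, d = 896.
Risk in exposed = 207/2271 = 0.09115; risk in unexposed = 203/1099 = 0.18471.
RR = 0.09115 / 0.18471 = 0.49346
The risk is 51% lower among the exposed than among the unexposed.

0.493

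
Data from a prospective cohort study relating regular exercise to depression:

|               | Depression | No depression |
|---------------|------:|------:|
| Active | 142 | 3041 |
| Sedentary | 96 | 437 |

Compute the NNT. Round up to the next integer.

8

Risk in treated group = 142/3183 = 0.04461; risk in control = 96/533 = 0.18011.
Absolute risk reduction = 0.18011 − 0.04461 = 0.13550
NNT = 1 / ARR = 1 / 0.13550 = 7.380 → round up → 8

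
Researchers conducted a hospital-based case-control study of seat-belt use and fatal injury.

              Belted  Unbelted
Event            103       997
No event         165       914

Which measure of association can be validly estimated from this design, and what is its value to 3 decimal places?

0.572

Reading the table with exposure as columns: a = 103 (Belted, case), b = 165 (Belted, non-case), c = 997 (Unbelted, case), d = 914.
This is a hospital-based case-control study: participants were sampled on outcome status, so risks in the source population cannot be estimated directly — relative risk is not valid here. The odds ratio is the appropriate measure.
OR = (a·d)/(b·c) = (103 × 914) / (165 × 997) = 94142 / 164505 = 0.57227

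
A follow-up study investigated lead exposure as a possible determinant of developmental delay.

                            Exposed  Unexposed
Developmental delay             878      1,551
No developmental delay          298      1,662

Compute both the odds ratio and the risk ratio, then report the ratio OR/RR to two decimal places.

Reading the table with exposure as columns: a = 878 (Exposed, case), b = 298 (Exposed, non-case), c = 1551 (Unexposed, case), d = 1662.
OR = (878·1662)/(298·1551) = 1459236/462198 = 3.15717
Risk in exposed = 878/1176 = 0.74660; risk in unexposed = 1551/3213 = 0.48273; RR = 1.54663
OR/RR = 3.15717 / 1.54663 = 2.04132
The outcome is not rare, so the OR lies further from 1 than the RR.

2.04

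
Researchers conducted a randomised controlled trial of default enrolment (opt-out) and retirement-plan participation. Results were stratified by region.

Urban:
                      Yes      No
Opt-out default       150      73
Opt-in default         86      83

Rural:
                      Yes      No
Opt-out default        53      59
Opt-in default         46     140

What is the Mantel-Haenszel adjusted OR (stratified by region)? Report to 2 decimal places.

OR_MH = Σ(aᵢdᵢ/nᵢ) / Σ(bᵢcᵢ/nᵢ), where nᵢ is the stratum total.
Stratum 1 (Urban): n = 392; a·d/n = 150·83/392 = 31.7602; b·c/n = 73·86/392 = 16.0153
Stratum 2 (Rural): n = 298; a·d/n = 53·140/298 = 24.8993; b·c/n = 59·46/298 = 9.1074
OR_MH = (31.7602 + 24.8993) / (16.0153 + 9.1074) = 56.6595 / 25.1227 = 2.25531

2.26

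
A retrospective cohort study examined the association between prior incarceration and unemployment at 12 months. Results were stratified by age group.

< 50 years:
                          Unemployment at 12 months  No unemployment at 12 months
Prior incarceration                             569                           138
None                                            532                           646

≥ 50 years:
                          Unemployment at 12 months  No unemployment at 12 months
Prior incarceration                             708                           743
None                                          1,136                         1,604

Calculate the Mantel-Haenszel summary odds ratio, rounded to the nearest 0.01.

1.94

OR_MH = Σ(aᵢdᵢ/nᵢ) / Σ(bᵢcᵢ/nᵢ), where nᵢ is the stratum total.
Stratum 1 (< 50 years): n = 1885; a·d/n = 569·646/1885 = 194.9995; b·c/n = 138·532/1885 = 38.9475
Stratum 2 (≥ 50 years): n = 4191; a·d/n = 708·1604/4191 = 270.9692; b·c/n = 743·1136/4191 = 201.3954
OR_MH = (194.9995 + 270.9692) / (38.9475 + 201.3954) = 465.9687 / 240.3429 = 1.93877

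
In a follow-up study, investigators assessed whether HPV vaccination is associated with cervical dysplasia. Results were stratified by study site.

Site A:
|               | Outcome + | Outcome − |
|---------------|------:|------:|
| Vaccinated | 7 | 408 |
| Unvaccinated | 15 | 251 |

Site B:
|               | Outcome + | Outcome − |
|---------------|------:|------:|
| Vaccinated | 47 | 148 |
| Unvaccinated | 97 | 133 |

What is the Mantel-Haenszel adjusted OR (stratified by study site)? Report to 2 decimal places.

OR_MH = Σ(aᵢdᵢ/nᵢ) / Σ(bᵢcᵢ/nᵢ), where nᵢ is the stratum total.
Stratum 1 (Site A): n = 681; a·d/n = 7·251/681 = 2.5800; b·c/n = 408·15/681 = 8.9868
Stratum 2 (Site B): n = 425; a·d/n = 47·133/425 = 14.7082; b·c/n = 148·97/425 = 33.7788
OR_MH = (2.5800 + 14.7082) / (8.9868 + 33.7788) = 17.2883 / 42.7656 = 0.40426

0.40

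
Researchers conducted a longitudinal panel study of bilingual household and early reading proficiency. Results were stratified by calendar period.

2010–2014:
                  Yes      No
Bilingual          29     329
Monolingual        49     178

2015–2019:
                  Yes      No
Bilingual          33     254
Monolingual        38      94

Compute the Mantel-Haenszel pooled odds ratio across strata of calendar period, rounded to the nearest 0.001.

OR_MH = Σ(aᵢdᵢ/nᵢ) / Σ(bᵢcᵢ/nᵢ), where nᵢ is the stratum total.
Stratum 1 (2010–2014): n = 585; a·d/n = 29·178/585 = 8.8239; b·c/n = 329·49/585 = 27.5573
Stratum 2 (2015–2019): n = 419; a·d/n = 33·94/419 = 7.4033; b·c/n = 254·38/419 = 23.0358
OR_MH = (8.8239 + 7.4033) / (27.5573 + 23.0358) = 16.2273 / 50.5931 = 0.32074

0.321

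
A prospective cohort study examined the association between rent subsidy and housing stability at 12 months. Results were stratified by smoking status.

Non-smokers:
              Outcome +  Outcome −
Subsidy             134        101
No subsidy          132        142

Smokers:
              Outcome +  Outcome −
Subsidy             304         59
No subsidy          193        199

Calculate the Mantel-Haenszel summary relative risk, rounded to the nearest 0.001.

RR_MH = Σ(aᵢ·n₀ᵢ/nᵢ) / Σ(cᵢ·n₁ᵢ/nᵢ), with n₁ᵢ = aᵢ+bᵢ (exposed), n₀ᵢ = cᵢ+dᵢ (unexposed), nᵢ = n₁ᵢ+n₀ᵢ.
Stratum 1 (Non-smokers): n₁ = 235, n₀ = 274, n = 509; a·n₀/n = 134·274/509 = 72.1336; c·n₁/n = 132·235/509 = 60.9430
Stratum 2 (Smokers): n₁ = 363, n₀ = 392, n = 755; a·n₀/n = 304·392/755 = 157.8384; c·n₁/n = 193·363/755 = 92.7934
RR_MH = (72.1336 + 157.8384) / (60.9430 + 92.7934) = 229.9720 / 153.7364 = 1.49589

1.496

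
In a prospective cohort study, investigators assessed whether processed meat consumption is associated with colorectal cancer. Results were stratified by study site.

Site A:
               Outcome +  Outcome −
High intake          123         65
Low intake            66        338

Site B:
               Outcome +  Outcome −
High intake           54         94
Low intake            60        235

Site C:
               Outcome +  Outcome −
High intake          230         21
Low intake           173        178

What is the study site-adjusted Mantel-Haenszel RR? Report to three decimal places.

2.245

RR_MH = Σ(aᵢ·n₀ᵢ/nᵢ) / Σ(cᵢ·n₁ᵢ/nᵢ), with n₁ᵢ = aᵢ+bᵢ (exposed), n₀ᵢ = cᵢ+dᵢ (unexposed), nᵢ = n₁ᵢ+n₀ᵢ.
Stratum 1 (Site A): n₁ = 188, n₀ = 404, n = 592; a·n₀/n = 123·404/592 = 83.9392; c·n₁/n = 66·188/592 = 20.9595
Stratum 2 (Site B): n₁ = 148, n₀ = 295, n = 443; a·n₀/n = 54·295/443 = 35.9594; c·n₁/n = 60·148/443 = 20.0451
Stratum 3 (Site C): n₁ = 251, n₀ = 351, n = 602; a·n₀/n = 230·351/602 = 134.1030; c·n₁/n = 173·251/602 = 72.1312
RR_MH = (83.9392 + 35.9594 + 134.1030) / (20.9595 + 20.0451 + 72.1312) = 254.0015 / 113.1358 = 2.24510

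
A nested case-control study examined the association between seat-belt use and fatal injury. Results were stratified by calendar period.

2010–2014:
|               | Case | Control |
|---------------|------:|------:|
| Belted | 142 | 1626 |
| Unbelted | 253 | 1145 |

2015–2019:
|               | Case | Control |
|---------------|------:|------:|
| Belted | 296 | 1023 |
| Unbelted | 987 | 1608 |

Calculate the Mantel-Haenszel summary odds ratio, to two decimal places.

0.45

OR_MH = Σ(aᵢdᵢ/nᵢ) / Σ(bᵢcᵢ/nᵢ), where nᵢ is the stratum total.
Stratum 1 (2010–2014): n = 3166; a·d/n = 142·1145/3166 = 51.3550; b·c/n = 1626·253/3166 = 129.9362
Stratum 2 (2015–2019): n = 3914; a·d/n = 296·1608/3914 = 121.6065; b·c/n = 1023·987/3914 = 257.9716
OR_MH = (51.3550 + 121.6065) / (129.9362 + 257.9716) = 172.9616 / 387.9078 = 0.44588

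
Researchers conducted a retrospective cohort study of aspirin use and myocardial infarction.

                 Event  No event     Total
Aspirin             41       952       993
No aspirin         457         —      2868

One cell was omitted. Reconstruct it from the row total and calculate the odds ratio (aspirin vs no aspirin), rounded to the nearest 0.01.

0.23

The missing cell is in the unexposed row: 2868 − 457 = 2411.
So a = 41, b = 952, c = 457, d = 2411.
OR = (a·d)/(b·c) = (41 × 2411) / (952 × 457) = 98851 / 435064 = 0.22721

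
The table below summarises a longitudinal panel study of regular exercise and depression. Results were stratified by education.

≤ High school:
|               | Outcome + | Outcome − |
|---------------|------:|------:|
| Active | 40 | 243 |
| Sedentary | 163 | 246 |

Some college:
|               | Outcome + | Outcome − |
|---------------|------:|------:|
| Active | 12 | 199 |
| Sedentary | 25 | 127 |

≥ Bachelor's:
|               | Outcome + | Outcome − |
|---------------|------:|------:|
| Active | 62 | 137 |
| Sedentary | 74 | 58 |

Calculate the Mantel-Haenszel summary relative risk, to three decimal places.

RR_MH = Σ(aᵢ·n₀ᵢ/nᵢ) / Σ(cᵢ·n₁ᵢ/nᵢ), with n₁ᵢ = aᵢ+bᵢ (exposed), n₀ᵢ = cᵢ+dᵢ (unexposed), nᵢ = n₁ᵢ+n₀ᵢ.
Stratum 1 (≤ High school): n₁ = 283, n₀ = 409, n = 692; a·n₀/n = 40·409/692 = 23.6416; c·n₁/n = 163·283/692 = 66.6604
Stratum 2 (Some college): n₁ = 211, n₀ = 152, n = 363; a·n₀/n = 12·152/363 = 5.0248; c·n₁/n = 25·211/363 = 14.5317
Stratum 3 (≥ Bachelor's): n₁ = 199, n₀ = 132, n = 331; a·n₀/n = 62·132/331 = 24.7251; c·n₁/n = 74·199/331 = 44.4894
RR_MH = (23.6416 + 5.0248 + 24.7251) / (66.6604 + 14.5317 + 44.4894) = 53.3915 / 125.6815 = 0.42482

0.425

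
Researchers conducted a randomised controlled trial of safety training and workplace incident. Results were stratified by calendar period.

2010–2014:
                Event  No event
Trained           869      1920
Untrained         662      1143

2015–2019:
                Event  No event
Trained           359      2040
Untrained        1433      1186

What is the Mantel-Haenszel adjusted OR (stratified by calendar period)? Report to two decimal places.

OR_MH = Σ(aᵢdᵢ/nᵢ) / Σ(bᵢcᵢ/nᵢ), where nᵢ is the stratum total.
Stratum 1 (2010–2014): n = 4594; a·d/n = 869·1143/4594 = 216.2096; b·c/n = 1920·662/4594 = 276.6739
Stratum 2 (2015–2019): n = 5018; a·d/n = 359·1186/5018 = 84.8493; b·c/n = 2040·1433/5018 = 582.5668
OR_MH = (216.2096 + 84.8493) / (276.6739 + 582.5668) = 301.0590 / 859.2407 = 0.35038

0.35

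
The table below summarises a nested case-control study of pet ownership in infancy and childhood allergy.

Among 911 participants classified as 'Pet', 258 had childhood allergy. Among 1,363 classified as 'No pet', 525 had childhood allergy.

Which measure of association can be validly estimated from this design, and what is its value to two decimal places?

0.63

From the description: a = 258, b = 653, c = 525, d = 838.
This is a nested case-control study: participants were sampled on outcome status, so risks in the source population cannot be estimated directly — relative risk is not valid here. The odds ratio is the appropriate measure.
OR = (a·d)/(b·c) = (258 × 838) / (653 × 525) = 216204 / 342825 = 0.63065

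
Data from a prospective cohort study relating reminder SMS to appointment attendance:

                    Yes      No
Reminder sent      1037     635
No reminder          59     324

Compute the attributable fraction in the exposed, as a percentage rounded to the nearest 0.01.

75.16

Cells: a = 1037, b = 635, c = 59, d = 324.
Risk in exposed = 1037/1672 = 0.62022; risk in unexposed = 59/383 = 0.15405.
RR = 0.62022/0.15405 = 4.02614
AR% = (RR − 1)/RR × 100 = (4.02614 − 1)/4.02614 × 100 = 75.1623%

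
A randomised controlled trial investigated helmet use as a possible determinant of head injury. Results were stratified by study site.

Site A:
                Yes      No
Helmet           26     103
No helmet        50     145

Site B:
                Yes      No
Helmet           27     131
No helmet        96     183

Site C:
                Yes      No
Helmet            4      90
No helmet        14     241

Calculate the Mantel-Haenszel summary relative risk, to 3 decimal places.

0.613

RR_MH = Σ(aᵢ·n₀ᵢ/nᵢ) / Σ(cᵢ·n₁ᵢ/nᵢ), with n₁ᵢ = aᵢ+bᵢ (exposed), n₀ᵢ = cᵢ+dᵢ (unexposed), nᵢ = n₁ᵢ+n₀ᵢ.
Stratum 1 (Site A): n₁ = 129, n₀ = 195, n = 324; a·n₀/n = 26·195/324 = 15.6481; c·n₁/n = 50·129/324 = 19.9074
Stratum 2 (Site B): n₁ = 158, n₀ = 279, n = 437; a·n₀/n = 27·279/437 = 17.2380; c·n₁/n = 96·158/437 = 34.7094
Stratum 3 (Site C): n₁ = 94, n₀ = 255, n = 349; a·n₀/n = 4·255/349 = 2.9226; c·n₁/n = 14·94/349 = 3.7708
RR_MH = (15.6481 + 17.2380 + 2.9226) / (19.9074 + 34.7094 + 3.7708) = 35.8088 / 58.3876 = 0.61329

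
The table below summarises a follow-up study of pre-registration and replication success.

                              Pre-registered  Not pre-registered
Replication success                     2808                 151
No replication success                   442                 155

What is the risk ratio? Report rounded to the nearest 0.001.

Reading the table with exposure as columns: a = 2808 (Pre-registered, case), b = 442 (Pre-registered, non-case), c = 151 (Not pre-registered, case), d = 155.
Risk in exposed = 2808/3250 = 0.86400; risk in unexposed = 151/306 = 0.49346.
RR = 0.86400 / 0.49346 = 1.75089
The risk among the exposed is 1.75 times that among the unexposed.

1.751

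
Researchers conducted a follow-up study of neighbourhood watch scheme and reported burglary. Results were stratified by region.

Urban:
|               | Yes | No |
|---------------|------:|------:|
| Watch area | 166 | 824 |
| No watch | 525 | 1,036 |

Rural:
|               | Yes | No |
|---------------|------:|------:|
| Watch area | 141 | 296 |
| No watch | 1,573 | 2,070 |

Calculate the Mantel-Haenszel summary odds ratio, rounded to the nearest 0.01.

0.49

OR_MH = Σ(aᵢdᵢ/nᵢ) / Σ(bᵢcᵢ/nᵢ), where nᵢ is the stratum total.
Stratum 1 (Urban): n = 2551; a·d/n = 166·1036/2551 = 67.4151; b·c/n = 824·525/2551 = 169.5806
Stratum 2 (Rural): n = 4080; a·d/n = 141·2070/4080 = 71.5368; b·c/n = 296·1573/4080 = 114.1196
OR_MH = (67.4151 + 71.5368) / (169.5806 + 114.1196) = 138.9519 / 283.7002 = 0.48978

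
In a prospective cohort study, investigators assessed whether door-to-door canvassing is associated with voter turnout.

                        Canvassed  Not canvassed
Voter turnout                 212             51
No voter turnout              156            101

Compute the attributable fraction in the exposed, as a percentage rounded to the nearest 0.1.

Reading the table with exposure as columns: a = 212 (Canvassed, case), b = 156 (Canvassed, non-case), c = 51 (Not canvassed, case), d = 101.
Risk in exposed = 212/368 = 0.57609; risk in unexposed = 51/152 = 0.33553.
RR = 0.57609/0.33553 = 1.71697
AR% = (RR − 1)/RR × 100 = (1.71697 − 1)/1.71697 × 100 = 41.7577%

41.8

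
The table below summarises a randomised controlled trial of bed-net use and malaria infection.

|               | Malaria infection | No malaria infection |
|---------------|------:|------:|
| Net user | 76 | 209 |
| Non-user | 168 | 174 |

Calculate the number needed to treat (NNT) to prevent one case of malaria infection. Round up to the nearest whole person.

Risk in treated group = 76/285 = 0.26667; risk in control = 168/342 = 0.49123.
Absolute risk reduction = 0.49123 − 0.26667 = 0.22456
NNT = 1 / ARR = 1 / 0.22456 = 4.453 → round up → 5

5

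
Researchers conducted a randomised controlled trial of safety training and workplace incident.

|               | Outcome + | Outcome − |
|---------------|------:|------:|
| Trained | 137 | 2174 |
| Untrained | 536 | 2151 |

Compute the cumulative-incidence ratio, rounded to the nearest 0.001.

Cells: a = 137, b = 2174, c = 536, d = 2151.
Risk in exposed = 137/2311 = 0.05928; risk in unexposed = 536/2687 = 0.19948.
RR = 0.05928 / 0.19948 = 0.29718
The risk is 70% lower among the exposed than among the unexposed.

0.297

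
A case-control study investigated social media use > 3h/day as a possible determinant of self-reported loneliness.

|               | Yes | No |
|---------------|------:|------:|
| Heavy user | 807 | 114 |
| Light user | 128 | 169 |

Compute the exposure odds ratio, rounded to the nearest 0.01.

Cells: a = 807, b = 114, c = 128, d = 169.
OR = (a·d)/(b·c) = (807 × 169) / (114 × 128) = 136383 / 14592 = 9.34642
The odds of self-reported loneliness are about 9.35 times as high in the heavy user group.

9.35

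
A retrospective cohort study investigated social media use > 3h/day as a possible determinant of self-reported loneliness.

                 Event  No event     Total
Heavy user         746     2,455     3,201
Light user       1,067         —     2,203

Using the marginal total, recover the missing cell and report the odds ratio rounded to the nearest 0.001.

0.324

The missing cell is in the unexposed row: 2203 − 1067 = 1136.
So a = 746, b = 2455, c = 1067, d = 1136.
OR = (a·d)/(b·c) = (746 × 1136) / (2455 × 1067) = 847456 / 2619485 = 0.32352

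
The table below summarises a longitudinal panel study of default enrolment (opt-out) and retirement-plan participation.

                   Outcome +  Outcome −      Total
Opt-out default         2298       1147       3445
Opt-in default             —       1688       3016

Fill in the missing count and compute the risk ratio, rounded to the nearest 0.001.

1.515

The missing cell is in the unexposed row: 3016 − 1688 = 1328.
So a = 2298, b = 1147, c = 1328, d = 1688.
RR = [a/(a+b)] / [c/(c+d)] = (2298/3445) / (1328/3016) = 0.66705/0.44032 = 1.51494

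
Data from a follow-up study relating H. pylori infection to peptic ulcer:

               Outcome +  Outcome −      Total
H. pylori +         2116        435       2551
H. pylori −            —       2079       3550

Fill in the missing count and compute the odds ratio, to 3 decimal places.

The missing cell is in the unexposed row: 3550 − 2079 = 1471.
So a = 2116, b = 435, c = 1471, d = 2079.
OR = (a·d)/(b·c) = (2116 × 2079) / (435 × 1471) = 4399164 / 639885 = 6.87493

6.875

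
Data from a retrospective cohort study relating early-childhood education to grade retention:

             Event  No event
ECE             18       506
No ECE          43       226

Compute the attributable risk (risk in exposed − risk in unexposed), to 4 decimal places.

Cells: a = 18, b = 506, c = 43, d = 226.
Risk in exposed = 18/524 = 0.034351; risk in unexposed = 43/269 = 0.159851.
Risk difference = 0.034351 − 0.159851 = -0.125500

-0.1255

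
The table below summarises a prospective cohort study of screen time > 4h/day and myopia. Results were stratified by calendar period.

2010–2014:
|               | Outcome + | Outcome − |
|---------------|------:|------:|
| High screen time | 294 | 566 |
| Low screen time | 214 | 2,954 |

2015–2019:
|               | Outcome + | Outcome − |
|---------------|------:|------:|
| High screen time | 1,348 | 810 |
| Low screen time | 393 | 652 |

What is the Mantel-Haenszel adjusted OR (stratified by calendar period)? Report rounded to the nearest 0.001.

3.785

OR_MH = Σ(aᵢdᵢ/nᵢ) / Σ(bᵢcᵢ/nᵢ), where nᵢ is the stratum total.
Stratum 1 (2010–2014): n = 4028; a·d/n = 294·2954/4028 = 215.6097; b·c/n = 566·214/4028 = 30.0705
Stratum 2 (2015–2019): n = 3203; a·d/n = 1348·652/3203 = 274.3978; b·c/n = 810·393/3203 = 99.3850
OR_MH = (215.6097 + 274.3978) / (30.0705 + 99.3850) = 490.0075 / 129.4555 = 3.78514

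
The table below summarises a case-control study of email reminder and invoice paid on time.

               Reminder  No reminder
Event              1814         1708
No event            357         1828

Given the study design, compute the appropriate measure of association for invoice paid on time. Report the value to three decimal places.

Reading the table with exposure as columns: a = 1814 (Reminder, case), b = 357 (Reminder, non-case), c = 1708 (No reminder, case), d = 1828.
This is a case-control study: participants were sampled on outcome status, so risks in the source population cannot be estimated directly — relative risk is not valid here. The odds ratio is the appropriate measure.
OR = (a·d)/(b·c) = (1814 × 1828) / (357 × 1708) = 3315992 / 609756 = 5.43823

5.438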